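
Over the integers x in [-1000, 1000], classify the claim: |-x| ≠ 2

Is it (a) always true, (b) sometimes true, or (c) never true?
Holds at x = 0: LHS = |-0| = |0| = 0; 0 ≠ 2 — holds
Fails at x = 2: LHS = |-2| = 2; 2 ≠ 2 — FAILS
It is satisfied by some integers in the range but not all.

Answer: Sometimes true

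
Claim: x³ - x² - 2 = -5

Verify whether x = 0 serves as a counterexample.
Substitute x = 0 into the relation:
x = 0: LHS = 0³ - 0² - 2 = -2; -2 = -5 — FAILS

Since the claim fails at x = 0, this value is a counterexample.

Answer: Yes, x = 0 is a counterexample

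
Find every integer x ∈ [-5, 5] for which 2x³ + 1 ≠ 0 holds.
Track d = LHS − RHS over the integers in [-5, 5]. Equality would need d = 0, but d changes sign only between consecutive integers, jumping over 0:
x = -1: LHS = 2·(-1)³ + 1 = -1; -1 ≠ 0 — holds  (d = -1)
x = 0: LHS = 2·0³ + 1 = 1; 1 ≠ 0 — holds  (d = 1)
Away from these crossings d keeps a constant sign, and checking every integer in [-5, 5] confirms d ≠ 0 throughout. Hence the two sides are never equal, so the relation holds for every integer in [-5, 5].

Answer: All integers in [-5, 5]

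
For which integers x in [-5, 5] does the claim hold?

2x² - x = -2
Over all integers in [-5, 5], LHS − RHS is always positive; it is smallest at x = 0, where it equals 2:
x = 0: LHS = 2·0² - 0 = 0; 0 = -2 — FAILS
At the ends of the range:
x = -5: LHS = 2·(-5)² - (-5) = 55; 55 = -2 — FAILS
x = 5: LHS = 2·5² - 5 = 45; 45 = -2 — FAILS
Hence LHS − RHS is never 0, i.e. the two sides are never equal, so the claimed relation (=) fails for every integer in [-5, 5].

Answer: None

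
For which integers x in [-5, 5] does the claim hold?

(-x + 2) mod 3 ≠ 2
Holds for: {-5, -4, -2, -1, 1, 2, 4, 5}
Fails for: {-3, 0, 3}

Answer: {-5, -4, -2, -1, 1, 2, 4, 5}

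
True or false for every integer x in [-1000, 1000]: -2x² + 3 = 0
The claim fails at x = 0:
x = 0: LHS = -2·0² + 3 = 3; 3 = 0 — FAILS

Because a single integer refutes it, the statement is false.

Answer: False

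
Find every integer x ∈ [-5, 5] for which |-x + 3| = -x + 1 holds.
Over all integers in [-5, 5], LHS − RHS is always positive; it is smallest at x = 0, where it equals 2:
x = 0: LHS = |-0 + 3| = |3| = 3, RHS = -0 + 1 = 1; 3 = 1 — FAILS
At the ends of the range:
x = -5: LHS = |-(-5) + 3| = |8| = 8, RHS = -(-5) + 1 = 6; 8 = 6 — FAILS
x = 5: LHS = |-5 + 3| = |-2| = 2, RHS = -5 + 1 = -4; 2 = -4 — FAILS
Hence LHS − RHS is never 0, i.e. the two sides are never equal, so the claimed relation (=) fails for every integer in [-5, 5].

Answer: None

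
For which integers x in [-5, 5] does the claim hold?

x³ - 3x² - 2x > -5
Holds for: {-1, 0, 1, 4, 5}
Fails for: {-5, -4, -3, -2, 2, 3}

Answer: {-1, 0, 1, 4, 5}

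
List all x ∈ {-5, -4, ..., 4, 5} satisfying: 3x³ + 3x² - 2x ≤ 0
Holds for: {-5, -4, -3, -2, 0}
Fails for: {-1, 1, 2, 3, 4, 5}

Answer: {-5, -4, -3, -2, 0}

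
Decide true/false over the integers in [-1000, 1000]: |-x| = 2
The claim fails at x = 0:
x = 0: LHS = |-0| = |0| = 0; 0 = 2 — FAILS

Because a single integer refutes it, the statement is false.

Answer: False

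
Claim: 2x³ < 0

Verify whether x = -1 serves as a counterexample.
Substitute x = -1 into the relation:
x = -1: LHS = 2·(-1)³ = -2; -2 < 0 — holds

The claim holds here, so x = -1 is not a counterexample. (A counterexample exists elsewhere, e.g. x = 0.)

Answer: No, x = -1 is not a counterexample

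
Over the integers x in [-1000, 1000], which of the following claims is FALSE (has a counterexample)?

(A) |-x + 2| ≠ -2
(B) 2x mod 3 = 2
(A) An absolute value is never negative, so the left side is ≥ 0 for every x, while the right side is -2. Tightest case in [-1000, 1000] is x = 2:
x = 2: LHS = |-2 + 2| = |0| = 0; 0 ≠ -2 — holds
Hence LHS − RHS is never 0, i.e. the two sides are never equal, so the relation holds for every integer in [-1000, 1000].

(B) x = 0: LHS = (2·0) mod 3 = 0 mod 3 = 0; 0 = 2 — FAILS

Only (B) has a counterexample.

Answer: B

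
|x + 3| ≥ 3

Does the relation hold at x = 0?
x = 0: LHS = |0 + 3| = |3| = 3; 3 ≥ 3 — holds

The relation is satisfied at x = 0.

Answer: Yes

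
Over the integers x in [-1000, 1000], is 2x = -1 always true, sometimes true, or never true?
Track d = LHS − RHS over the integers in [-1000, 1000]. Equality would need d = 0, but d changes sign only between consecutive integers, jumping over 0:
x = -1: LHS = 2·(-1) = -2; -2 = -1 — FAILS  (d = -1)
x = 0: LHS = 2·0 = 0; 0 = -1 — FAILS  (d = 1)
Away from these crossings d keeps a constant sign, and checking every integer in [-1000, 1000] confirms d ≠ 0 throughout. Hence the two sides are never equal, so the claimed relation (=) fails for every integer in [-1000, 1000].

No integer in the range satisfies it.

Answer: Never true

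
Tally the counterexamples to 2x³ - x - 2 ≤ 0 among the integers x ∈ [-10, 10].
Counterexamples in [-10, 10]: {2, 3, 4, 5, 6, 7, 8, 9, 10}.

Counting them gives 9 values.

Answer: 9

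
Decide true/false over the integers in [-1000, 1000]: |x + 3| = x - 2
The claim fails at x = 0:
x = 0: LHS = |0 + 3| = |3| = 3, RHS = 0 - 2 = -2; 3 = -2 — FAILS

Because a single integer refutes it, the statement is false.

Answer: False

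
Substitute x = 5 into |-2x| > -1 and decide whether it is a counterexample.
Substitute x = 5 into the relation:
x = 5: LHS = |-2·5| = |-10| = 10; 10 > -1 — holds

The relation holds at x = 5, so it is not a counterexample.

Answer: No, x = 5 is not a counterexample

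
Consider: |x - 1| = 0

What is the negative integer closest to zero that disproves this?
Testing negative integers from -1 downward:
x = -1: LHS = |(-1) - 1| = |-2| = 2; 2 = 0 — FAILS  ← closest negative counterexample to 0

Answer: x = -1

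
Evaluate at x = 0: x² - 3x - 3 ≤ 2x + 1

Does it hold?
x = 0: LHS = 0² - 3·0 - 3 = -3, RHS = 2·0 + 1 = 1; -3 ≤ 1 — holds

The relation is satisfied at x = 0.

Answer: Yes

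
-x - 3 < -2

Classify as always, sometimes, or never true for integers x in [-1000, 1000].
Holds at x = 0: LHS = -0 - 3 = -3; -3 < -2 — holds
Fails at x = -1: LHS = -(-1) - 3 = -2; -2 < -2 — FAILS
It is satisfied by some integers in the range but not all.

Answer: Sometimes true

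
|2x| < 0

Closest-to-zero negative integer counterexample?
Testing negative integers from -1 downward:
x = -1: LHS = |2·(-1)| = |-2| = 2; 2 < 0 — FAILS  ← closest negative counterexample to 0

Answer: x = -1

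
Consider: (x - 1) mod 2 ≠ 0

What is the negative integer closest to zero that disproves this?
Testing negative integers from -1 downward:
x = -1: LHS = ((-1) - 1) mod 2 = (-2) mod 2 = 0; 0 ≠ 0 — FAILS  ← closest negative counterexample to 0

Answer: x = -1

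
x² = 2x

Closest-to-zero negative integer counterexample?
Testing negative integers from -1 downward:
x = -1: LHS = (-1)² = 1, RHS = 2·(-1) = -2; 1 = -2 — FAILS  ← closest negative counterexample to 0

Answer: x = -1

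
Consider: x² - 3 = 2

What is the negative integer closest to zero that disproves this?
Testing negative integers from -1 downward:
x = -1: LHS = (-1)² - 3 = -2; -2 = 2 — FAILS  ← closest negative counterexample to 0

Answer: x = -1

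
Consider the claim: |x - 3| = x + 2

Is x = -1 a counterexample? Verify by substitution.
Substitute x = -1 into the relation:
x = -1: LHS = |(-1) - 3| = |-4| = 4, RHS = (-1) + 2 = 1; 4 = 1 — FAILS

Since the claim fails at x = -1, this value is a counterexample.

Answer: Yes, x = -1 is a counterexample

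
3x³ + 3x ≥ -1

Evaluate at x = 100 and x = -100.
x = 100: LHS = 3·100³ + 3·100 = 3000300; 3000300 ≥ -1 — holds
x = -100: LHS = 3·(-100)³ + 3·(-100) = -3000300; -3000300 ≥ -1 — FAILS

Answer: Partially: holds for x = 100, fails for x = -100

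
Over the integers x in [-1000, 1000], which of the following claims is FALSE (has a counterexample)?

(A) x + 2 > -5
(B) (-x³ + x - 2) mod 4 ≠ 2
(A) x = -7: LHS = (-7) + 2 = -5; -5 > -5 — FAILS
(B) x = 0: LHS = (-0³ + 0 - 2) mod 4 = (-2) mod 4 = 2; 2 ≠ 2 — FAILS

Answer: Both A and B are false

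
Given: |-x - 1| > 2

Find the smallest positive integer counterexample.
Testing positive integers:
x = 1: LHS = |-1 - 1| = |-2| = 2; 2 > 2 — FAILS  ← smallest positive counterexample

Answer: x = 1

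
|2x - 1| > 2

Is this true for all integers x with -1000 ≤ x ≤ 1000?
The claim fails at x = 0:
x = 0: LHS = |2·0 - 1| = |-1| = 1; 1 > 2 — FAILS

Because a single integer refutes it, the statement is false.

Answer: False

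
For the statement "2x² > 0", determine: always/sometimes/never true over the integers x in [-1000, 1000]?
Holds at x = 1: LHS = 2·1² = 2; 2 > 0 — holds
Fails at x = 0: LHS = 2·0² = 0; 0 > 0 — FAILS
It is satisfied by some integers in the range but not all.

Answer: Sometimes true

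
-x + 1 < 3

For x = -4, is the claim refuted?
Substitute x = -4 into the relation:
x = -4: LHS = -(-4) + 1 = 5; 5 < 3 — FAILS

Since the claim fails at x = -4, this value is a counterexample.

Answer: Yes, x = -4 is a counterexample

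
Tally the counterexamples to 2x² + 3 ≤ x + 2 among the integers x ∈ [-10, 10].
Counterexamples in [-10, 10]: {-10, -9, -8, -7, -6, -5, -4, -3, -2, -1, 0, 1, 2, 3, 4, 5, 6, 7, 8, 9, 10}.

Counting them gives 21 values.

Answer: 21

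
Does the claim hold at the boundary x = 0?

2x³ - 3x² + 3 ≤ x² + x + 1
x = 0: LHS = 2·0³ - 3·0² + 3 = 3, RHS = 0² + 0 + 1 = 1; 3 ≤ 1 — FAILS

The relation fails at x = 0, so x = 0 is a counterexample.

Answer: No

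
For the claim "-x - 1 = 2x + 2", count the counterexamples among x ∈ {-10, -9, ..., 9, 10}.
Counterexamples in [-10, 10]: {-10, -9, -8, -7, -6, -5, -4, -3, -2, 0, 1, 2, 3, 4, 5, 6, 7, 8, 9, 10}.

Counting them gives 20 values.

Answer: 20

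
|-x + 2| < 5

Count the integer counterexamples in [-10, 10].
Counterexamples in [-10, 10]: {-10, -9, -8, -7, -6, -5, -4, -3, 7, 8, 9, 10}.

Counting them gives 12 values.

Answer: 12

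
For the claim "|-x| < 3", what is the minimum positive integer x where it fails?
Testing positive integers:
x = 1: LHS = |-1| = 1; 1 < 3 — holds
x = 2: LHS = |-2| = 2; 2 < 3 — holds
x = 3: LHS = |-3| = 3; 3 < 3 — FAILS  ← smallest positive counterexample

Answer: x = 3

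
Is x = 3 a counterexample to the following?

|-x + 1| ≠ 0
Substitute x = 3 into the relation:
x = 3: LHS = |-3 + 1| = |-2| = 2; 2 ≠ 0 — holds

The claim holds here, so x = 3 is not a counterexample. (A counterexample exists elsewhere, e.g. x = 1.)

Answer: No, x = 3 is not a counterexample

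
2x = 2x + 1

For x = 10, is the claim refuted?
Substitute x = 10 into the relation:
x = 10: LHS = 2·10 = 20, RHS = 2·10 + 1 = 21; 20 = 21 — FAILS

Since the claim fails at x = 10, this value is a counterexample.

Answer: Yes, x = 10 is a counterexample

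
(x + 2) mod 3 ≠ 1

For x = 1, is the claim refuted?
Substitute x = 1 into the relation:
x = 1: LHS = (1 + 2) mod 3 = 3 mod 3 = 0; 0 ≠ 1 — holds

The claim holds here, so x = 1 is not a counterexample. (A counterexample exists elsewhere, e.g. x = -1.)

Answer: No, x = 1 is not a counterexample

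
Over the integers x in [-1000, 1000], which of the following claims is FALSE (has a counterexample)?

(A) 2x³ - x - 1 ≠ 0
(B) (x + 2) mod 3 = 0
(A) x = 1: LHS = 2·1³ - 1 - 1 = 0; 0 ≠ 0 — FAILS
(B) x = 0: LHS = (0 + 2) mod 3 = 2 mod 3 = 2; 2 = 0 — FAILS

Answer: Both A and B are false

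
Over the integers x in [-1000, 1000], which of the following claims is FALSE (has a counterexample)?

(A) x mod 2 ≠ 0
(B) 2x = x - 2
(A) x = 0: LHS = 0 mod 2 = 0; 0 ≠ 0 — FAILS
(B) x = 0: LHS = 2·0 = 0, RHS = 0 - 2 = -2; 0 = -2 — FAILS

Answer: Both A and B are false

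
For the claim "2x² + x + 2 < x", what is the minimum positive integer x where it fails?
Testing positive integers:
x = 1: LHS = 2·1² + 1 + 2 = 5; 5 < 1 — FAILS  ← smallest positive counterexample

Answer: x = 1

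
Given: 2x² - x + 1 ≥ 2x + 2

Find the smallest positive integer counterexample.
Testing positive integers:
x = 1: LHS = 2·1² - 1 + 1 = 2, RHS = 2·1 + 2 = 4; 2 ≥ 4 — FAILS  ← smallest positive counterexample

Answer: x = 1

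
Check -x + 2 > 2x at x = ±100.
x = 100: LHS = -100 + 2 = -98, RHS = 2·100 = 200; -98 > 200 — FAILS
x = -100: LHS = -(-100) + 2 = 102, RHS = 2·(-100) = -200; 102 > -200 — holds

Answer: Partially: fails for x = 100, holds for x = -100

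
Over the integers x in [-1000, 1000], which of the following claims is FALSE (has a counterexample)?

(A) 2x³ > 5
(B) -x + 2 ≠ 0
(A) x = 0: LHS = 2·0³ = 0; 0 > 5 — FAILS
(B) x = 2: LHS = -2 + 2 = 0; 0 ≠ 0 — FAILS

Answer: Both A and B are false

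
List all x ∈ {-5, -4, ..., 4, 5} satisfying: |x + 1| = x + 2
Track d = LHS − RHS over the integers in [-5, 5]. Equality would need d = 0, but d changes sign only between consecutive integers, jumping over 0:
x = -2: LHS = |(-2) + 1| = |-1| = 1, RHS = (-2) + 2 = 0; 1 = 0 — FAILS  (d = 1)
x = -1: LHS = |(-1) + 1| = |0| = 0, RHS = (-1) + 2 = 1; 0 = 1 — FAILS  (d = -1)
Away from these crossings d keeps a constant sign, and checking every integer in [-5, 5] confirms d ≠ 0 throughout. Hence the two sides are never equal, so the claimed relation (=) fails for every integer in [-5, 5].

Answer: None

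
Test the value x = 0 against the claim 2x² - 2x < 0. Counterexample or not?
Substitute x = 0 into the relation:
x = 0: LHS = 2·0² - 2·0 = 0; 0 < 0 — FAILS

Since the claim fails at x = 0, this value is a counterexample.

Answer: Yes, x = 0 is a counterexample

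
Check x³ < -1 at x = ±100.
x = 100: LHS = 100³ = 1000000; 1000000 < -1 — FAILS
x = -100: LHS = (-100)³ = -1000000; -1000000 < -1 — holds

Answer: Partially: fails for x = 100, holds for x = -100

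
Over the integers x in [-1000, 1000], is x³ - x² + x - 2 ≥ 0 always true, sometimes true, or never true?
Holds at x = 2: LHS = 2³ - 2² + 2 - 2 = 4; 4 ≥ 0 — holds
Fails at x = 0: LHS = 0³ - 0² + 0 - 2 = -2; -2 ≥ 0 — FAILS
It is satisfied by some integers in the range but not all.

Answer: Sometimes true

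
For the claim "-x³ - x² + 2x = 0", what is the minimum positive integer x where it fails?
Testing positive integers:
x = 1: LHS = -1³ - 1² + 2·1 = 0; 0 = 0 — holds
x = 2: LHS = -2³ - 2² + 2·2 = -8; -8 = 0 — FAILS  ← smallest positive counterexample

Answer: x = 2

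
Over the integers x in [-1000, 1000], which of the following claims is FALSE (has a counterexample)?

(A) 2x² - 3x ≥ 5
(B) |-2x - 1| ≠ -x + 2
(A) x = 0: LHS = 2·0² - 3·0 = 0; 0 ≥ 5 — FAILS
(B) x = -3: LHS = |-2·(-3) - 1| = |5| = 5, RHS = -(-3) + 2 = 5; 5 ≠ 5 — FAILS

Answer: Both A and B are false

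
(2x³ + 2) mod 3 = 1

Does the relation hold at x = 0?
x = 0: LHS = (2·0³ + 2) mod 3 = 2 mod 3 = 2; 2 = 1 — FAILS

The relation fails at x = 0, so x = 0 is a counterexample.

Answer: No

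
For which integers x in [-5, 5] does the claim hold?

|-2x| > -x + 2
Holds for: {-5, -4, -3, 1, 2, 3, 4, 5}
Fails for: {-2, -1, 0}

Answer: {-5, -4, -3, 1, 2, 3, 4, 5}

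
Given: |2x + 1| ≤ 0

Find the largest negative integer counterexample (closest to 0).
Testing negative integers from -1 downward:
x = -1: LHS = |2·(-1) + 1| = |-1| = 1; 1 ≤ 0 — FAILS  ← closest negative counterexample to 0

Answer: x = -1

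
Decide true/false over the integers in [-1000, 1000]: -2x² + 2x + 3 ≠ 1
Track d = LHS − RHS over the integers in [-1000, 1000]. Equality would need d = 0, but d changes sign only between consecutive integers, jumping over 0:
x = -1: LHS = -2·(-1)² + 2·(-1) + 3 = -1; -1 ≠ 1 — holds  (d = -2)
x = 0: LHS = -2·0² + 2·0 + 3 = 3; 3 ≠ 1 — holds  (d = 2)
x = 1: LHS = -2·1² + 2·1 + 3 = 3; 3 ≠ 1 — holds  (d = 2)
x = 2: LHS = -2·2² + 2·2 + 3 = -1; -1 ≠ 1 — holds  (d = -2)
Away from these crossings d keeps a constant sign, and checking every integer in [-1000, 1000] confirms d ≠ 0 throughout. Hence the two sides are never equal, so the relation holds for every integer in [-1000, 1000].

No counterexample exists.

Answer: True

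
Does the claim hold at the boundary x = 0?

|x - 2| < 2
x = 0: LHS = |0 - 2| = |-2| = 2; 2 < 2 — FAILS

The relation fails at x = 0, so x = 0 is a counterexample.

Answer: No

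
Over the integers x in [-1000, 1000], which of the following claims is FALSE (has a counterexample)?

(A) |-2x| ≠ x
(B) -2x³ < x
(A) x = 0: LHS = |-2·0| = |0| = 0; 0 ≠ 0 — FAILS
(B) x = 0: LHS = -2·0³ = 0; 0 < 0 — FAILS

Answer: Both A and B are false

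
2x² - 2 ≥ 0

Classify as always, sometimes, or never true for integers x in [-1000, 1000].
Holds at x = 1: LHS = 2·1² - 2 = 0; 0 ≥ 0 — holds
Fails at x = 0: LHS = 2·0² - 2 = -2; -2 ≥ 0 — FAILS
It is satisfied by some integers in the range but not all.

Answer: Sometimes true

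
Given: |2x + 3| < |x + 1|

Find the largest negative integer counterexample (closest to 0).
Testing negative integers from -1 downward:
x = -1: LHS = |2·(-1) + 3| = |1| = 1, RHS = |(-1) + 1| = |0| = 0; 1 < 0 — FAILS  ← closest negative counterexample to 0

Answer: x = -1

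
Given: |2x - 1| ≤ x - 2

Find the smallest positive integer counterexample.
Testing positive integers:
x = 1: LHS = |2·1 - 1| = |1| = 1, RHS = 1 - 2 = -1; 1 ≤ -1 — FAILS  ← smallest positive counterexample

Answer: x = 1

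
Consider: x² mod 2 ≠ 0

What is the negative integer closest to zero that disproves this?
Testing negative integers from -1 downward:
x = -1: LHS = ((-1)²) mod 2 = 1 mod 2 = 1; 1 ≠ 0 — holds
x = -2: LHS = ((-2)²) mod 2 = 4 mod 2 = 0; 0 ≠ 0 — FAILS  ← closest negative counterexample to 0

Answer: x = -2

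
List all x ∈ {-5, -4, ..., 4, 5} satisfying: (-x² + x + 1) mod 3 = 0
For a polynomial with integer coefficients, its value mod 3 depends only on x mod 3, so it suffices to check one representative of each residue class, x = 0, 1, 2:
x = 0: LHS = (-0² + 0 + 1) mod 3 = 1 mod 3 = 1; 1 = 0 — FAILS
x = 1: LHS = (-1² + 1 + 1) mod 3 = 1 mod 3 = 1; 1 = 0 — FAILS
x = 2: LHS = (-2² + 2 + 1) mod 3 = (-1) mod 3 = 2; 2 = 0 — FAILS
The relation fails in every residue class, so the claimed relation (=) fails for every integer in [-5, 5].

Answer: None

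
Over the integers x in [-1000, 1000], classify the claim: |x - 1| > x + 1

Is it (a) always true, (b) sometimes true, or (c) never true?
Holds at x = -1: LHS = |(-1) - 1| = |-2| = 2, RHS = (-1) + 1 = 0; 2 > 0 — holds
Fails at x = 0: LHS = |0 - 1| = |-1| = 1, RHS = 0 + 1 = 1; 1 > 1 — FAILS
It is satisfied by some integers in the range but not all.

Answer: Sometimes true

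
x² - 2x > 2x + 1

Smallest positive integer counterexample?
Testing positive integers:
x = 1: LHS = 1² - 2·1 = -1, RHS = 2·1 + 1 = 3; -1 > 3 — FAILS  ← smallest positive counterexample

Answer: x = 1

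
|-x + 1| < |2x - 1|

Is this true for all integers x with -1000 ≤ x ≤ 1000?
The claim fails at x = 0:
x = 0: LHS = |-0 + 1| = |1| = 1, RHS = |2·0 - 1| = |-1| = 1; 1 < 1 — FAILS

Because a single integer refutes it, the statement is false.

Answer: False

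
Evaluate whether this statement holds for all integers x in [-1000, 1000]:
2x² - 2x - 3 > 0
The claim fails at x = 0:
x = 0: LHS = 2·0² - 2·0 - 3 = -3; -3 > 0 — FAILS

Because a single integer refutes it, the statement is false.

Answer: False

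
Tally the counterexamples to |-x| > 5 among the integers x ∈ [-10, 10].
Counterexamples in [-10, 10]: {-5, -4, -3, -2, -1, 0, 1, 2, 3, 4, 5}.

Counting them gives 11 values.

Answer: 11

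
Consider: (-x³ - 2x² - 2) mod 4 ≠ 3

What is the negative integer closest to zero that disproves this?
Testing negative integers from -1 downward:
x = -1: LHS = (-(-1)³ - 2·(-1)² - 2) mod 4 = (-3) mod 4 = 1; 1 ≠ 3 — holds
x = -2: LHS = (-(-2)³ - 2·(-2)² - 2) mod 4 = (-2) mod 4 = 2; 2 ≠ 3 — holds
x = -3: LHS = (-(-3)³ - 2·(-3)² - 2) mod 4 = 7 mod 4 = 3; 3 ≠ 3 — FAILS  ← closest negative counterexample to 0

Answer: x = -3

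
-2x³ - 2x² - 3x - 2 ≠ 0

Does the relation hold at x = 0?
x = 0: LHS = -2·0³ - 2·0² - 3·0 - 2 = -2; -2 ≠ 0 — holds

The relation is satisfied at x = 0.

Answer: Yes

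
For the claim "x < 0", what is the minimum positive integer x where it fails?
Testing positive integers:
x = 1: 1 < 0 — FAILS  ← smallest positive counterexample

Answer: x = 1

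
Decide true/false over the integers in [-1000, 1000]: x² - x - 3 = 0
The claim fails at x = 0:
x = 0: LHS = 0² - 0 - 3 = -3; -3 = 0 — FAILS

Because a single integer refutes it, the statement is false.

Answer: False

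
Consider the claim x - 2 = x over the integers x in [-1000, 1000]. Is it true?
The claim fails at x = 0:
x = 0: LHS = 0 - 2 = -2; -2 = 0 — FAILS

Because a single integer refutes it, the statement is false.

Answer: False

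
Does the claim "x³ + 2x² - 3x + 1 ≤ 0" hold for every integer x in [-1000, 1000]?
The claim fails at x = 0:
x = 0: LHS = 0³ + 2·0² - 3·0 + 1 = 1; 1 ≤ 0 — FAILS

Because a single integer refutes it, the statement is false.

Answer: False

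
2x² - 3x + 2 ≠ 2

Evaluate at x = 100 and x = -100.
x = 100: LHS = 2·100² - 3·100 + 2 = 19702; 19702 ≠ 2 — holds
x = -100: LHS = 2·(-100)² - 3·(-100) + 2 = 20302; 20302 ≠ 2 — holds

Answer: Yes, holds for both x = 100 and x = -100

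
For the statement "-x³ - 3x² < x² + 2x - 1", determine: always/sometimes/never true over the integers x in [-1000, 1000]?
Holds at x = 1: LHS = -1³ - 3·1² = -4, RHS = 1² + 2·1 - 1 = 2; -4 < 2 — holds
Fails at x = 0: LHS = -0³ - 3·0² = 0, RHS = 0² + 2·0 - 1 = -1; 0 < -1 — FAILS
It is satisfied by some integers in the range but not all.

Answer: Sometimes true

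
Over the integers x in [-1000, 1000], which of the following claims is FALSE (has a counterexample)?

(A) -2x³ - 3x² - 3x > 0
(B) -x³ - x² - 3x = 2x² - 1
(A) x = 0: LHS = -2·0³ - 3·0² - 3·0 = 0; 0 > 0 — FAILS
(B) x = 0: LHS = -0³ - 0² - 3·0 = 0, RHS = 2·0² - 1 = -1; 0 = -1 — FAILS

Answer: Both A and B are false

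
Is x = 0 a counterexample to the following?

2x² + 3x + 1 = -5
Substitute x = 0 into the relation:
x = 0: LHS = 2·0² + 3·0 + 1 = 1; 1 = -5 — FAILS

Since the claim fails at x = 0, this value is a counterexample.

Answer: Yes, x = 0 is a counterexample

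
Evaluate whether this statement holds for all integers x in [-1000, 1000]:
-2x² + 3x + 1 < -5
The claim fails at x = 0:
x = 0: LHS = -2·0² + 3·0 + 1 = 1; 1 < -5 — FAILS

Because a single integer refutes it, the statement is false.

Answer: False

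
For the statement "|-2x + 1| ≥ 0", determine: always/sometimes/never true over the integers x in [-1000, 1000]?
An absolute value is never negative, so the left side is ≥ 0 for every x, while the right side is 0. Tightest case in [-1000, 1000] is x = 0:
x = 0: LHS = |-2·0 + 1| = |1| = 1; 1 ≥ 0 — holds
Hence LHS − RHS is never negative, i.e. LHS ≥ RHS throughout, so the relation holds for every integer in [-1000, 1000].

No counterexample exists.

Answer: Always true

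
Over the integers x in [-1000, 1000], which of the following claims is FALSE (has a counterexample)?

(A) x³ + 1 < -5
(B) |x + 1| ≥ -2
(A) x = 0: LHS = 0³ + 1 = 1; 1 < -5 — FAILS

(B) An absolute value is never negative, so the left side is ≥ 0 for every x, while the right side is -2. Tightest case in [-1000, 1000] is x = -1:
x = -1: LHS = |(-1) + 1| = |0| = 0; 0 ≥ -2 — holds
Hence LHS − RHS is never negative, i.e. LHS ≥ RHS throughout, so the relation holds for every integer in [-1000, 1000].

Only (A) has a counterexample.

Answer: A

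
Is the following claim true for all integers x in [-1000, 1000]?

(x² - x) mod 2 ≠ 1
For a polynomial with integer coefficients, its value mod 2 depends only on x mod 2, so it suffices to check one representative of each residue class, x = 0, 1:
x = 0: LHS = (0² - 0) mod 2 = 0 mod 2 = 0; 0 ≠ 1 — holds
x = 1: LHS = (1² - 1) mod 2 = 0 mod 2 = 0; 0 ≠ 1 — holds
The relation holds in every residue class, so the relation holds for every integer in [-1000, 1000].

No counterexample exists.

Answer: True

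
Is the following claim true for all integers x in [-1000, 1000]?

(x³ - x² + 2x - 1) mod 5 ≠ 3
The claim fails at x = -2:
x = -2: LHS = ((-2)³ - (-2)² + 2·(-2) - 1) mod 5 = (-17) mod 5 = 3; 3 ≠ 3 — FAILS

Because a single integer refutes it, the statement is false.

Answer: False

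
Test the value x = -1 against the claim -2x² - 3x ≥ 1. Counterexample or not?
Substitute x = -1 into the relation:
x = -1: LHS = -2·(-1)² - 3·(-1) = 1; 1 ≥ 1 — holds

The claim holds here, so x = -1 is not a counterexample. (A counterexample exists elsewhere, e.g. x = 0.)

Answer: No, x = -1 is not a counterexample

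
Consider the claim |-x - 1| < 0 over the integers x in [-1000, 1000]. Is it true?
The claim fails at x = 0:
x = 0: LHS = |-0 - 1| = |-1| = 1; 1 < 0 — FAILS

Because a single integer refutes it, the statement is false.

Answer: False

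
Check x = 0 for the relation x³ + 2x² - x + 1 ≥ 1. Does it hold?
x = 0: LHS = 0³ + 2·0² - 0 + 1 = 1; 1 ≥ 1 — holds

The relation is satisfied at x = 0.

Answer: Yes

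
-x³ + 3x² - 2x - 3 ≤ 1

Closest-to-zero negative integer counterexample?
Testing negative integers from -1 downward:
x = -1: LHS = -(-1)³ + 3·(-1)² - 2·(-1) - 3 = 3; 3 ≤ 1 — FAILS  ← closest negative counterexample to 0

Answer: x = -1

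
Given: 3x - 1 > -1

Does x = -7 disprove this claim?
Substitute x = -7 into the relation:
x = -7: LHS = 3·(-7) - 1 = -22; -22 > -1 — FAILS

Since the claim fails at x = -7, this value is a counterexample.

Answer: Yes, x = -7 is a counterexample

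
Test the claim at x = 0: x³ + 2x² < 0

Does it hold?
x = 0: LHS = 0³ + 2·0² = 0; 0 < 0 — FAILS

The relation fails at x = 0, so x = 0 is a counterexample.

Answer: No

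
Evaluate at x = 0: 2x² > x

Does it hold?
x = 0: LHS = 2·0² = 0; 0 > 0 — FAILS

The relation fails at x = 0, so x = 0 is a counterexample.

Answer: No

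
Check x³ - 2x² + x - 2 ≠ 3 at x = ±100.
x = 100: LHS = 100³ - 2·100² + 100 - 2 = 980098; 980098 ≠ 3 — holds
x = -100: LHS = (-100)³ - 2·(-100)² + (-100) - 2 = -1020102; -1020102 ≠ 3 — holds

Answer: Yes, holds for both x = 100 and x = -100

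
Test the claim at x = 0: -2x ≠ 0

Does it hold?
x = 0: LHS = -2·0 = 0; 0 ≠ 0 — FAILS

The relation fails at x = 0, so x = 0 is a counterexample.

Answer: No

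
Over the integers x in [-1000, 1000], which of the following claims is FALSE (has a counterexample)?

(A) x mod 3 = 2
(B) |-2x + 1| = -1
(A) x = 0: LHS = 0 mod 3 = 0; 0 = 2 — FAILS
(B) x = 0: LHS = |-2·0 + 1| = |1| = 1; 1 = -1 — FAILS

Answer: Both A and B are false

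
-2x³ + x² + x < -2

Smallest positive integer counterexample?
Testing positive integers:
x = 1: LHS = -2·1³ + 1² + 1 = 0; 0 < -2 — FAILS  ← smallest positive counterexample

Answer: x = 1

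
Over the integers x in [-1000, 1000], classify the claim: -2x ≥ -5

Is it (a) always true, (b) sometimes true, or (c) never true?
Holds at x = 0: LHS = -2·0 = 0; 0 ≥ -5 — holds
Fails at x = 3: LHS = -2·3 = -6; -6 ≥ -5 — FAILS
It is satisfied by some integers in the range but not all.

Answer: Sometimes true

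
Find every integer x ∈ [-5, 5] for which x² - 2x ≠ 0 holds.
Holds for: {-5, -4, -3, -2, -1, 1, 3, 4, 5}
Fails for: {0, 2}

Answer: {-5, -4, -3, -2, -1, 1, 3, 4, 5}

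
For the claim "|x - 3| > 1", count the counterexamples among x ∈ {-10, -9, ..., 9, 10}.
Counterexamples in [-10, 10]: {2, 3, 4}.

Counting them gives 3 values.

Answer: 3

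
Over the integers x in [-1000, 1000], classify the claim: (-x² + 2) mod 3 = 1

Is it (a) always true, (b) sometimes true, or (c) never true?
Holds at x = 1: LHS = (-1² + 2) mod 3 = 1 mod 3 = 1; 1 = 1 — holds
Fails at x = 0: LHS = (-0² + 2) mod 3 = 2 mod 3 = 2; 2 = 1 — FAILS
It is satisfied by some integers in the range but not all.

Answer: Sometimes true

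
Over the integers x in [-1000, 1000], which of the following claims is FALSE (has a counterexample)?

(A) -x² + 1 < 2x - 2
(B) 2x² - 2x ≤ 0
(A) x = 0: LHS = -0² + 1 = 1, RHS = 2·0 - 2 = -2; 1 < -2 — FAILS
(B) x = -1: LHS = 2·(-1)² - 2·(-1) = 4; 4 ≤ 0 — FAILS

Answer: Both A and B are false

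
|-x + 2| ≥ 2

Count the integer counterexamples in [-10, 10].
Counterexamples in [-10, 10]: {1, 2, 3}.

Counting them gives 3 values.

Answer: 3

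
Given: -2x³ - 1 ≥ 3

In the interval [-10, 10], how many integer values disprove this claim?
Counterexamples in [-10, 10]: {-1, 0, 1, 2, 3, 4, 5, 6, 7, 8, 9, 10}.

Counting them gives 12 values.

Answer: 12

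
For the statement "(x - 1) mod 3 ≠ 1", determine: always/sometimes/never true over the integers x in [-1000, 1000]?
Holds at x = 0: LHS = (0 - 1) mod 3 = (-1) mod 3 = 2; 2 ≠ 1 — holds
Fails at x = -1: LHS = ((-1) - 1) mod 3 = (-2) mod 3 = 1; 1 ≠ 1 — FAILS
It is satisfied by some integers in the range but not all.

Answer: Sometimes true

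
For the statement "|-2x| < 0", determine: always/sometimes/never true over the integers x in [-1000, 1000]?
An absolute value is never negative, so the left side is ≥ 0 for every x, while the right side is 0. Tightest case in [-1000, 1000] is x = 0:
x = 0: LHS = |-2·0| = |0| = 0; 0 < 0 — FAILS
Hence LHS − RHS is never negative, i.e. LHS ≥ RHS throughout, so the claimed relation (<) fails for every integer in [-1000, 1000].

No integer in the range satisfies it.

Answer: Never true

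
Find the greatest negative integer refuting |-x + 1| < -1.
Testing negative integers from -1 downward:
x = -1: LHS = |-(-1) + 1| = |2| = 2; 2 < -1 — FAILS  ← closest negative counterexample to 0

Answer: x = -1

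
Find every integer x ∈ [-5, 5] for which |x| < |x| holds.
Over all integers in [-5, 5], LHS − RHS is smallest at x = 0, where it equals 0:
x = 0: LHS = |0| = 0, RHS = |0| = 0; 0 < 0 — FAILS
At the ends of the range:
x = -5: LHS = |-5| = 5, RHS = |-5| = 5; 5 < 5 — FAILS
x = 5: LHS = |5| = 5, RHS = |5| = 5; 5 < 5 — FAILS
Hence LHS − RHS is never negative, i.e. LHS ≥ RHS throughout, so the claimed relation (<) fails for every integer in [-5, 5].

Answer: None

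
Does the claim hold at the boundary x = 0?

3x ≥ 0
x = 0: LHS = 3·0 = 0; 0 ≥ 0 — holds

The relation is satisfied at x = 0.

Answer: Yes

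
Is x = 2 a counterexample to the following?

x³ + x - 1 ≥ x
Substitute x = 2 into the relation:
x = 2: LHS = 2³ + 2 - 1 = 9; 9 ≥ 2 — holds

The claim holds here, so x = 2 is not a counterexample. (A counterexample exists elsewhere, e.g. x = 0.)

Answer: No, x = 2 is not a counterexample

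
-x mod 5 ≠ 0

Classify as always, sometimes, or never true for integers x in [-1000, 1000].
Holds at x = 1: LHS = (-1) mod 5 = 4; 4 ≠ 0 — holds
Fails at x = 0: LHS = (-0) mod 5 = 0 mod 5 = 0; 0 ≠ 0 — FAILS
It is satisfied by some integers in the range but not all.

Answer: Sometimes true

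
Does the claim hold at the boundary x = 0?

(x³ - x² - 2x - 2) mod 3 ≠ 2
x = 0: LHS = (0³ - 0² - 2·0 - 2) mod 3 = (-2) mod 3 = 1; 1 ≠ 2 — holds

The relation is satisfied at x = 0.

Answer: Yes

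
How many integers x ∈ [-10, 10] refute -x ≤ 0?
Counterexamples in [-10, 10]: {-10, -9, -8, -7, -6, -5, -4, -3, -2, -1}.

Counting them gives 10 values.

Answer: 10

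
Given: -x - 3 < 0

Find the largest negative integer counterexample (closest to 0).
Testing negative integers from -1 downward:
x = -1: LHS = -(-1) - 3 = -2; -2 < 0 — holds
x = -2: LHS = -(-2) - 3 = -1; -1 < 0 — holds
x = -3: LHS = -(-3) - 3 = 0; 0 < 0 — FAILS  ← closest negative counterexample to 0

Answer: x = -3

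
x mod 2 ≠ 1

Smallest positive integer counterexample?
Testing positive integers:
x = 1: LHS = 1 mod 2 = 1; 1 ≠ 1 — FAILS  ← smallest positive counterexample

Answer: x = 1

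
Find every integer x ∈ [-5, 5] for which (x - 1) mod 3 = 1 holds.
Holds for: {-4, -1, 2, 5}
Fails for: {-5, -3, -2, 0, 1, 3, 4}

Answer: {-4, -1, 2, 5}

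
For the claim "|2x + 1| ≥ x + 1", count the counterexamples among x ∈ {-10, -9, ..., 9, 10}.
Over all integers in [-10, 10], LHS − RHS is smallest at x = 0, where it equals 0:
x = 0: LHS = |2·0 + 1| = |1| = 1, RHS = 0 + 1 = 1; 1 ≥ 1 — holds
At the ends of the range:
x = -10: LHS = |2·(-10) + 1| = |-19| = 19, RHS = (-10) + 1 = -9; 19 ≥ -9 — holds
x = 10: LHS = |2·10 + 1| = |21| = 21, RHS = 10 + 1 = 11; 21 ≥ 11 — holds
Hence LHS − RHS is never negative, i.e. LHS ≥ RHS throughout, so the relation holds for every integer in [-10, 10].

No counterexample appears in that range.

Answer: 0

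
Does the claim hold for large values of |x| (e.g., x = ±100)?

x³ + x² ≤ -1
x = 100: LHS = 100³ + 100² = 1010000; 1010000 ≤ -1 — FAILS
x = -100: LHS = (-100)³ + (-100)² = -990000; -990000 ≤ -1 — holds

Answer: Partially: fails for x = 100, holds for x = -100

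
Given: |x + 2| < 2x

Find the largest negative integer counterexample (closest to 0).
Testing negative integers from -1 downward:
x = -1: LHS = |(-1) + 2| = |1| = 1, RHS = 2·(-1) = -2; 1 < -2 — FAILS  ← closest negative counterexample to 0

Answer: x = -1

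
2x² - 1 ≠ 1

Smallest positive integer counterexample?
Testing positive integers:
x = 1: LHS = 2·1² - 1 = 1; 1 ≠ 1 — FAILS  ← smallest positive counterexample

Answer: x = 1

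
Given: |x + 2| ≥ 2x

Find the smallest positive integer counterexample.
Testing positive integers:
x = 1: LHS = |1 + 2| = |3| = 3, RHS = 2·1 = 2; 3 ≥ 2 — holds
x = 2: LHS = |2 + 2| = |4| = 4, RHS = 2·2 = 4; 4 ≥ 4 — holds
x = 3: LHS = |3 + 2| = |5| = 5, RHS = 2·3 = 6; 5 ≥ 6 — FAILS  ← smallest positive counterexample

Answer: x = 3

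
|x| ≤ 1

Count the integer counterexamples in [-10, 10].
Counterexamples in [-10, 10]: {-10, -9, -8, -7, -6, -5, -4, -3, -2, 2, 3, 4, 5, 6, 7, 8, 9, 10}.

Counting them gives 18 values.

Answer: 18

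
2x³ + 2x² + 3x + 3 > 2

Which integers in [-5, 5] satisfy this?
Holds for: {0, 1, 2, 3, 4, 5}
Fails for: {-5, -4, -3, -2, -1}

Answer: {0, 1, 2, 3, 4, 5}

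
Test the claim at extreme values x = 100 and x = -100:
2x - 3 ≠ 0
x = 100: LHS = 2·100 - 3 = 197; 197 ≠ 0 — holds
x = -100: LHS = 2·(-100) - 3 = -203; -203 ≠ 0 — holds

Answer: Yes, holds for both x = 100 and x = -100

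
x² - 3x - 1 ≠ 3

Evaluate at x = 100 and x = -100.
x = 100: LHS = 100² - 3·100 - 1 = 9699; 9699 ≠ 3 — holds
x = -100: LHS = (-100)² - 3·(-100) - 1 = 10299; 10299 ≠ 3 — holds

Answer: Yes, holds for both x = 100 and x = -100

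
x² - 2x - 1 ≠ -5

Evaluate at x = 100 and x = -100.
x = 100: LHS = 100² - 2·100 - 1 = 9799; 9799 ≠ -5 — holds
x = -100: LHS = (-100)² - 2·(-100) - 1 = 10199; 10199 ≠ -5 — holds

Answer: Yes, holds for both x = 100 and x = -100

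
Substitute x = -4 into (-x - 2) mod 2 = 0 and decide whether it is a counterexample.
Substitute x = -4 into the relation:
x = -4: LHS = (-(-4) - 2) mod 2 = 2 mod 2 = 0; 0 = 0 — holds

The claim holds here, so x = -4 is not a counterexample. (A counterexample exists elsewhere, e.g. x = 1.)

Answer: No, x = -4 is not a counterexample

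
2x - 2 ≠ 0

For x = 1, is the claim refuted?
Substitute x = 1 into the relation:
x = 1: LHS = 2·1 - 2 = 0; 0 ≠ 0 — FAILS

Since the claim fails at x = 1, this value is a counterexample.

Answer: Yes, x = 1 is a counterexample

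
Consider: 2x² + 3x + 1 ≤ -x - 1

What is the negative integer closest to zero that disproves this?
Testing negative integers from -1 downward:
x = -1: LHS = 2·(-1)² + 3·(-1) + 1 = 0, RHS = -(-1) - 1 = 0; 0 ≤ 0 — holds
x = -2: LHS = 2·(-2)² + 3·(-2) + 1 = 3, RHS = -(-2) - 1 = 1; 3 ≤ 1 — FAILS  ← closest negative counterexample to 0

Answer: x = -2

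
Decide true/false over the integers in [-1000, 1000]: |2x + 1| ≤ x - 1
The claim fails at x = 0:
x = 0: LHS = |2·0 + 1| = |1| = 1, RHS = 0 - 1 = -1; 1 ≤ -1 — FAILS

Because a single integer refutes it, the statement is false.

Answer: False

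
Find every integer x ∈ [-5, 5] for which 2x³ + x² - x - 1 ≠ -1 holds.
Holds for: {-5, -4, -3, -2, 1, 2, 3, 4, 5}
Fails for: {-1, 0}

Answer: {-5, -4, -3, -2, 1, 2, 3, 4, 5}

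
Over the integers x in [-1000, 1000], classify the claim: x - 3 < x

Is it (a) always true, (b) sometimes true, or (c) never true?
Over all integers in [-1000, 1000], LHS − RHS is largest at x = 0, where it equals -3:
x = 0: LHS = 0 - 3 = -3; -3 < 0 — holds
At the ends of the range:
x = -1000: LHS = (-1000) - 3 = -1003; -1003 < -1000 — holds
x = 1000: LHS = 1000 - 3 = 997; 997 < 1000 — holds
Hence LHS − RHS is never zero or positive, i.e. LHS < RHS throughout, so the relation holds for every integer in [-1000, 1000].

No counterexample exists.

Answer: Always true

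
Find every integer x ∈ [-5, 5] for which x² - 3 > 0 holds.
Holds for: {-5, -4, -3, -2, 2, 3, 4, 5}
Fails for: {-1, 0, 1}

Answer: {-5, -4, -3, -2, 2, 3, 4, 5}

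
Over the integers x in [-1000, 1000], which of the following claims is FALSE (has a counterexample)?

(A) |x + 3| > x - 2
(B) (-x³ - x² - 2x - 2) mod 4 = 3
(A) Over all integers in [-1000, 1000], LHS − RHS is smallest at x = 0, where it equals 5:
x = 0: LHS = |0 + 3| = |3| = 3, RHS = 0 - 2 = -2; 3 > -2 — holds
At the ends of the range:
x = -1000: LHS = |(-1000) + 3| = |-997| = 997, RHS = (-1000) - 2 = -1002; 997 > -1002 — holds
x = 1000: LHS = |1000 + 3| = |1003| = 1003, RHS = 1000 - 2 = 998; 1003 > 998 — holds
Hence LHS − RHS is never zero or negative, i.e. LHS > RHS throughout, so the relation holds for every integer in [-1000, 1000].

(B) x = 0: LHS = (-0³ - 0² - 2·0 - 2) mod 4 = (-2) mod 4 = 2; 2 = 3 — FAILS

Only (B) has a counterexample.

Answer: B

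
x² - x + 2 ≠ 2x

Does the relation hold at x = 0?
x = 0: LHS = 0² - 0 + 2 = 2, RHS = 2·0 = 0; 2 ≠ 0 — holds

The relation is satisfied at x = 0.

Answer: Yes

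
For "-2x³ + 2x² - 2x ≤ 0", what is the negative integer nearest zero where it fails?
Testing negative integers from -1 downward:
x = -1: LHS = -2·(-1)³ + 2·(-1)² - 2·(-1) = 6; 6 ≤ 0 — FAILS  ← closest negative counterexample to 0

Answer: x = -1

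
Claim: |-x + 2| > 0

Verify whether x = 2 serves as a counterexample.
Substitute x = 2 into the relation:
x = 2: LHS = |-2 + 2| = |0| = 0; 0 > 0 — FAILS

Since the claim fails at x = 2, this value is a counterexample.

Answer: Yes, x = 2 is a counterexample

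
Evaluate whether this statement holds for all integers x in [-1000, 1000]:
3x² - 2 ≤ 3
The claim fails at x = 2:
x = 2: LHS = 3·2² - 2 = 10; 10 ≤ 3 — FAILS

Because a single integer refutes it, the statement is false.

Answer: False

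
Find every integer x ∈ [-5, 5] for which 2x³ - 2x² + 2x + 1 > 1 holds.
Holds for: {1, 2, 3, 4, 5}
Fails for: {-5, -4, -3, -2, -1, 0}

Answer: {1, 2, 3, 4, 5}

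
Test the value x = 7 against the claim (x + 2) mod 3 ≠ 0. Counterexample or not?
Substitute x = 7 into the relation:
x = 7: LHS = (7 + 2) mod 3 = 9 mod 3 = 0; 0 ≠ 0 — FAILS

Since the claim fails at x = 7, this value is a counterexample.

Answer: Yes, x = 7 is a counterexample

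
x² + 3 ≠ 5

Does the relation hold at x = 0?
x = 0: LHS = 0² + 3 = 3; 3 ≠ 5 — holds

The relation is satisfied at x = 0.

Answer: Yes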